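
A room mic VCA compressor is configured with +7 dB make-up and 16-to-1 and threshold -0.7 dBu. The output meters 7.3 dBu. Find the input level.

Before make-up, the level was 7.3 − 7 = 0.3 dBu.
Post-compression overshoot = 0.3 − (-0.7) = 1 dB.
Input overshoot = R × output overshoot = 16 dB → input = -0.7 + 16 = 15.3 dBu.

15.3 dBu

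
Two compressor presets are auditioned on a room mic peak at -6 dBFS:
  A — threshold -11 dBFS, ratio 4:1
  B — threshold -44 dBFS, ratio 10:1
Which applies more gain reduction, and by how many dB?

B, by 30.45 dB

A: 5 dB over, compressed to 1.25 dB over, so 3.75 dB of GR.
B: 38 dB over, compressed to 3.8 dB over, so 34.2 dB of GR.
B applies 30.45 dB more gain reduction.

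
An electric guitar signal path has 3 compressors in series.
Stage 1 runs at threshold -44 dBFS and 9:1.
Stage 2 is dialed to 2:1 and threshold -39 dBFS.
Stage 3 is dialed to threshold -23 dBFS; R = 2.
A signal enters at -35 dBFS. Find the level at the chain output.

Stage 1: 9 dB above -44 dBFS, reduced 9:1 to 1 dB above → -43 dBFS.
Stage 2: -43 dBFS is at or below the -39 dBFS threshold — no compression; output -43 dBFS.
Stage 3: -43 dBFS is at or below the -23 dBFS threshold — no compression; output -43 dBFS.

-43 dBFS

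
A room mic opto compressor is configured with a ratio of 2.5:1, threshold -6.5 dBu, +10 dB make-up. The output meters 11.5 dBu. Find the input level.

13.5 dBu

Stripping the +10 dB make-up gives 1.5 dBu at the gain stage.
Post-compression overshoot = 1.5 − (-6.5) = 8 dB.
Before 2.5:1 compression the overshoot was 8 × 2.5 = 20 dB, so input = -6.5 + 20 = 13.5 dBu.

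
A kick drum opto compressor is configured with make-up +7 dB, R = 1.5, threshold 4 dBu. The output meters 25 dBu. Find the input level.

Remove make-up: 25 − 7 = 18 dBu.
Post-compression overshoot = 18 − 4 = 14 dB.
Input overshoot = R × output overshoot = 21 dB → input = 4 + 21 = 25 dBu.

25 dBu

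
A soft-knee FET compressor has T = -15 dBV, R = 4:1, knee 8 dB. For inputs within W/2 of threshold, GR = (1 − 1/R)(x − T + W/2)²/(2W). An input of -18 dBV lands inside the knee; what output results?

x − T + W/2 = -18 − (-15) + 4 = 1.
GR = (1 − 1/4) × 1² / 16 = 0.75 × 1 / 16 = 0.046875 dB.
Output = -18 − 0.046875 = -18.046875 dBV.

-18.046875 dBV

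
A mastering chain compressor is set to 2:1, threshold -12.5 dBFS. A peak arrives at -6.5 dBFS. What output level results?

Overshoot: -6.5 − (-12.5) = 6 dB.
At 2:1 the overshoot is divided by 2, leaving 3 dB above threshold.
Output = -12.5 + 3 = -9.5 dBFS.

-9.5 dBFS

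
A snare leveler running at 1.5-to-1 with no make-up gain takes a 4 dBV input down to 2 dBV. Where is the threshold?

-2 dBV

Gain reduction = 4 − 2 = 2 dB; output overshoot = GR / (R − 1) = 2 / 0.5 = 4 dB.
Threshold = output − output overshoot = 2 − 4 = -2 dBV.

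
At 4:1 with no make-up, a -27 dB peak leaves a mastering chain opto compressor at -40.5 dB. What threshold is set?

-45 dB

Let T be the threshold. Output overshoot = (input overshoot)/R, so -40.5 − T = (-27 − T)/4.
4·(-40.5 − T) = -27 − T → 3·T = -162 − (-27) = -135.
T = -135/3 = -45 dB.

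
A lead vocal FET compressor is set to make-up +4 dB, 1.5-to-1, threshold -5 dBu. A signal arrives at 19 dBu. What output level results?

19 dBu sits 24 dB over threshold.
At 1.5:1 the overshoot is divided by 1.5, leaving 16 dB above threshold.
So the level is -5 + 16 = 11 dBu; make-up adds 4 dB, giving 15 dBu.

15 dBu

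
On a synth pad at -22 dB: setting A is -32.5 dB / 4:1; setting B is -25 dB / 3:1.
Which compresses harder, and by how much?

A, by 5.875 dB

A: 10.5 dB over, compressed to 2.625 dB over, so 7.875 dB of GR.
B: 3 dB over, compressed to 1 dB over, so 2 dB of GR.
Difference: 5.875 dB in favour of A.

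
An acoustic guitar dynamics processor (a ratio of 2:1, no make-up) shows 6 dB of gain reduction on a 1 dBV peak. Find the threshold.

-11 dBV

Gain reduction = 1 − (-5) = 6 dB; output overshoot = GR / (R − 1) = 6 / 1 = 6 dB.
Threshold = output − output overshoot = -5 − 6 = -11 dBV.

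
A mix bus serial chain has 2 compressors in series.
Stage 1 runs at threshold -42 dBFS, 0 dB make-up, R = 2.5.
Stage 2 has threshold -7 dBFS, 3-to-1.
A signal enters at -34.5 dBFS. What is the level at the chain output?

Stage 1: overshoot 7.5 dB → 7.5/2.5 = 3 dB → -39 dBFS.
Stage 2: -39 dBFS ≤ -7 dBFS, so stage 2 doesn't engage; output -39 dBFS.

-39 dBFS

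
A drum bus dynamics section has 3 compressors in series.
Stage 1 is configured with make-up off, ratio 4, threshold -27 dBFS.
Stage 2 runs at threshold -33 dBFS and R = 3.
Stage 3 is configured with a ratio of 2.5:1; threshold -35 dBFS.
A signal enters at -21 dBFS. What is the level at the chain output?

-33.2 dBFS

Stage 1: overshoot 6 dB → 6/4 = 1.5 dB → -25.5 dBFS.
Stage 2: 7.5 dB above -33 dBFS, reduced 3:1 to 2.5 dB above → -30.5 dBFS.
Stage 3: -30.5 dBFS is 4.5 dB over -35 dBFS; at 2.5:1 that becomes 1.8 dB over, giving -33.2 dBFS.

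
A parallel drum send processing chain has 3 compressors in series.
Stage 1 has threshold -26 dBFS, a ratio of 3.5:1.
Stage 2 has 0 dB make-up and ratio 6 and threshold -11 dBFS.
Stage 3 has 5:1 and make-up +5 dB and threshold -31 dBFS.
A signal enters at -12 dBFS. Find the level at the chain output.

Stage 1: overshoot 14 dB → 14/3.5 = 4 dB → -22 dBFS.
Stage 2: -22 dBFS ≤ -11 dBFS, so stage 2 doesn't engage; output -22 dBFS.
Stage 3: 9 dB above -31 dBFS, reduced 5:1 to 1.8 dB above → -29.2 dBFS; +5 dB make-up → -24.2 dBFS.

-24.2 dBFS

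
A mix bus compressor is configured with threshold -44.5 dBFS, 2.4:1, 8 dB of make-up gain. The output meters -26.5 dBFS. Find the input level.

-20.5 dBFS

Stripping the +8 dB make-up gives -34.5 dBFS at the gain stage.
Post-compression overshoot = -34.5 − (-44.5) = 10 dB.
Undo the ratio: input overshoot = 10 × 2.4 = 24 dB, giving input = -20.5 dBFS.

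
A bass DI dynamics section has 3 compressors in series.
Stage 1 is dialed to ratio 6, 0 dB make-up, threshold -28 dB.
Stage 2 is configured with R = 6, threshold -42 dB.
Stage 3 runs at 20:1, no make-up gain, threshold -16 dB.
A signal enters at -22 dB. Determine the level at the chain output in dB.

Stage 1: overshoot 6 dB → 6/6 = 1 dB → -27 dB.
Stage 2: 15 dB above -42 dB, reduced 6:1 to 2.5 dB above → -39.5 dB.
Stage 3: -39.5 dB ≤ -16 dB, so stage 3 doesn't engage; output -39.5 dB.

-39.5 dB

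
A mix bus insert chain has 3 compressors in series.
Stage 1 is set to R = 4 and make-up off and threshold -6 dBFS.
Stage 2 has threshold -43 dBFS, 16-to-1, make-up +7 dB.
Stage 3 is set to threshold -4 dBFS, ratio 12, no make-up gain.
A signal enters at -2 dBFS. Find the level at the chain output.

Stage 1: overshoot 4 dB → 4/4 = 1 dB → -5 dBFS.
Stage 2: -5 dBFS is 38 dB over -43 dBFS; at 16:1 that becomes 2.375 dB over, giving -40.625 dBFS; +7 dB make-up → -33.625 dBFS.
Stage 3: -33.625 dBFS ≤ -4 dBFS, so stage 3 doesn't engage; output -33.625 dBFS.

-33.625 dBFS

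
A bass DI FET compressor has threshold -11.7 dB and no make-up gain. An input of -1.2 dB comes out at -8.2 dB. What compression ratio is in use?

Input overshoot = -1.2 − (-11.7) = 10.5 dB; output overshoot = -8.2 − (-11.7) = 3.5 dB.
Ratio = 10.5 / 3.5 = 3.

3:1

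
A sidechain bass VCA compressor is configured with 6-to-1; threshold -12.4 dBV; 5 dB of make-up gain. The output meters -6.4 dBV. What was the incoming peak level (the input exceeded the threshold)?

-6.4 dBV

Stripping the +5 dB make-up gives -11.4 dBV at the gain stage.
Post-compression overshoot = -11.4 − (-12.4) = 1 dB.
Undo the ratio: input overshoot = 1 × 6 = 6 dB, giving input = -6.4 dBV.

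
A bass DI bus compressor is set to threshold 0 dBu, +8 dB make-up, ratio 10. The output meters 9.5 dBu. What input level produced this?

15 dBu

Remove make-up: 9.5 − 8 = 1.5 dBu.
Post-compression overshoot = 1.5 − 0 = 1.5 dB.
Before 10:1 compression the overshoot was 1.5 × 10 = 15 dB, so input = 0 + 15 = 15 dBu.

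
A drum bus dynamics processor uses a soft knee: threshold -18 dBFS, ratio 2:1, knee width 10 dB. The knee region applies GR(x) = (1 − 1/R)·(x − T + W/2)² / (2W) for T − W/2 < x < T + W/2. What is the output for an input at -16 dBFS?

-17.225 dBFS

x − T + W/2 = -16 − (-18) + 5 = 7.
GR = (1 − 1/2) × 7² / 20 = 0.5 × 49 / 20 = 1.225 dB.
Output = -16 − 1.225 = -17.225 dBFS.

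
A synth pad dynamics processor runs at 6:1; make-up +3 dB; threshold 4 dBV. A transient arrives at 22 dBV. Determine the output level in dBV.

Overshoot: 22 − 4 = 18 dB.
At 6:1 the overshoot is divided by 6, leaving 3 dB above threshold.
That puts the output at 7 dBV; make-up adds 3 dB, giving 10 dBV.

10 dBV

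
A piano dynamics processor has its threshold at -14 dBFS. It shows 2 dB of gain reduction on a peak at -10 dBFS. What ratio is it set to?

Input overshoot = -10 − (-14) = 4 dB.
Output overshoot = 4 − 2 = 2 dB.
Ratio = input overshoot / output overshoot = 4 / 2 = 2.

2:1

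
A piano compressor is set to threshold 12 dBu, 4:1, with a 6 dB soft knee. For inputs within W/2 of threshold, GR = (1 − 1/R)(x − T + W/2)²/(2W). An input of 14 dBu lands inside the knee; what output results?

12.4375 dBu

x − T + W/2 = 14 − 12 + 3 = 5.
GR = (1 − 1/4) × 5² / 12 = 0.75 × 25 / 12 = 1.5625 dB.
Output = 14 − 1.5625 = 12.4375 dBu.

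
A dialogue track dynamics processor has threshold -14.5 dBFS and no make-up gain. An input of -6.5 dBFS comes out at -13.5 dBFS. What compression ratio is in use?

Input overshoot = -6.5 − (-14.5) = 8 dB; output overshoot = -13.5 − (-14.5) = 1 dB.
Ratio = 8 / 1 = 8.

8:1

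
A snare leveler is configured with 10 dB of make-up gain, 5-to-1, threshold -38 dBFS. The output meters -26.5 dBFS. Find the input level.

-30.5 dBFS

Remove make-up: -26.5 − 10 = -36.5 dBFS.
The compressed level sits -36.5 − (-38) = 1.5 dB over threshold.
Input overshoot = R × output overshoot = 7.5 dB → input = -38 + 7.5 = -30.5 dBFS.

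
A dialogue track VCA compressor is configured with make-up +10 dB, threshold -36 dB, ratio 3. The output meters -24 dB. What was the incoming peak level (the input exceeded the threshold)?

Remove make-up: -24 − 10 = -34 dB.
Post-compression overshoot = -34 − (-36) = 2 dB.
Before 3:1 compression the overshoot was 2 × 3 = 6 dB, so input = -36 + 6 = -30 dB.

-30 dB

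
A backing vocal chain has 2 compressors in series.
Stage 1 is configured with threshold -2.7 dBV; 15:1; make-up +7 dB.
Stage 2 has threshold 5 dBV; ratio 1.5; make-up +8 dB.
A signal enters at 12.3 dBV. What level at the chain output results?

13.2 dBV

Stage 1: overshoot 15 dB → 15/15 = 1 dB → -1.7 dBV; +7 dB make-up → 5.3 dBV.
Stage 2: 5.3 dBV is 0.3 dB over 5 dBV; at 1.5:1 that becomes 0.2 dB over, giving 5.2 dBV; +8 dB make-up → 13.2 dBV.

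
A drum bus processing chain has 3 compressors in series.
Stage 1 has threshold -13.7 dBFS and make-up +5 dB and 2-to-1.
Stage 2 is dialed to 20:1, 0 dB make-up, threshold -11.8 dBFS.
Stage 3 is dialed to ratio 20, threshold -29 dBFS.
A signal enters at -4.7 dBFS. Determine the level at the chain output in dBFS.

Stage 1: -4.7 dBFS is 9 dB over -13.7 dBFS; at 2:1 that becomes 4.5 dB over, giving -9.2 dBFS; +5 dB make-up → -4.2 dBFS.
Stage 2: overshoot 7.6 dB → 7.6/20 = 0.38 dB → -11.42 dBFS.
Stage 3: overshoot 17.58 dB → 17.58/20 = 0.879 dB → -28.121 dBFS.

-28.121 dBFS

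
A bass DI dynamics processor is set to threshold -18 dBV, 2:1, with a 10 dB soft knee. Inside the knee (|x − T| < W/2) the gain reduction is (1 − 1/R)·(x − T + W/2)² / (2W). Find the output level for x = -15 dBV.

x − T + W/2 = -15 − (-18) + 5 = 8.
GR = (1 − 1/2) × 8² / 20 = 0.5 × 64 / 20 = 1.6 dB.
Output = -15 − 1.6 = -16.6 dBV.

-16.6 dBV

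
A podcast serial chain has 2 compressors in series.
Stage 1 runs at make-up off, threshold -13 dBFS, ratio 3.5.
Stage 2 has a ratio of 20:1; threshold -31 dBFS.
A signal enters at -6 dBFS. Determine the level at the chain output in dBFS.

Stage 1: -6 dBFS is 7 dB over -13 dBFS; at 3.5:1 that becomes 2 dB over, giving -11 dBFS.
Stage 2: -11 dBFS is 20 dB over -31 dBFS; at 20:1 that becomes 1 dB over, giving -30 dBFS.

-30 dBFS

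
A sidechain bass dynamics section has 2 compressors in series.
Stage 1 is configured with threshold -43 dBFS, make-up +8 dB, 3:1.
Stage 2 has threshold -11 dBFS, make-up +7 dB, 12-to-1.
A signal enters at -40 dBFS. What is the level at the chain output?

-27 dBFS

Stage 1: 3 dB above -43 dBFS, reduced 3:1 to 1 dB above → -42 dBFS; +8 dB make-up → -34 dBFS.
Stage 2: below threshold (-34 ≤ -11); passes unchanged; make-up brings it to -27 dBFS.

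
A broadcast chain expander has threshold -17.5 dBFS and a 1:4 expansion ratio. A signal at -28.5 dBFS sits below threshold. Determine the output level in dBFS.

-61.5 dBFS

Below threshold, a 1:4 expander applies gain = (4−1)×(T − x) of attenuation.
(4−1) × 11 = 33 dB, so output = -28.5 − 33 = -61.5 dBFS.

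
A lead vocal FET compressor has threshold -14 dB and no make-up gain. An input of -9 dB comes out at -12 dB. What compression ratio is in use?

Input overshoot = -9 − (-14) = 5 dB; output overshoot = -12 − (-14) = 2 dB.
Ratio = 5 / 2 = 2.5.

2.5:1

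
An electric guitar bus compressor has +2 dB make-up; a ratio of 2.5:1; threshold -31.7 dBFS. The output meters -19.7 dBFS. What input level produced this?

-6.7 dBFS

Before make-up, the level was -19.7 − 2 = -21.7 dBFS.
That's 10 dB above the -31.7 dBFS threshold.
Input overshoot = R × output overshoot = 25 dB → input = -31.7 + 25 = -6.7 dBFS.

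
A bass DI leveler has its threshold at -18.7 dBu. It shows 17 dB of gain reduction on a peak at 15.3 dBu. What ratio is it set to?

Input overshoot = 15.3 − (-18.7) = 34 dB.
Output overshoot = 34 − 17 = 17 dB.
Ratio = input overshoot / output overshoot = 34 / 17 = 2.

2:1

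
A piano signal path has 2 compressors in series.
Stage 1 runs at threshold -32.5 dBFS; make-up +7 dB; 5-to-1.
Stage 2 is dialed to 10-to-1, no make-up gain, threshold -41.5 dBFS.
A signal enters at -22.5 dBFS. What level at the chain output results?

Stage 1: 10 dB above -32.5 dBFS, reduced 5:1 to 2 dB above → -30.5 dBFS; +7 dB make-up → -23.5 dBFS.
Stage 2: -23.5 dBFS is 18 dB over -41.5 dBFS; at 10:1 that becomes 1.8 dB over, giving -39.7 dBFS.

-39.7 dBFS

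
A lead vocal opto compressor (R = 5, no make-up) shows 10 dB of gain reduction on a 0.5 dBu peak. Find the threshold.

-12 dBu

Let T be the threshold. Output overshoot = (input overshoot)/R, so -9.5 − T = (0.5 − T)/5.
5·(-9.5 − T) = 0.5 − T → 4·T = -47.5 − 0.5 = -48.
T = -48/4 = -12 dBu.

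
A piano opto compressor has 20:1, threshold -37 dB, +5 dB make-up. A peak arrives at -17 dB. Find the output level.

-31 dB

-17 dB sits 20 dB over threshold.
The 20 dB excess becomes 1 dB after 20:1 reduction.
So the level is -37 + 1 = -36 dB; make-up adds 5 dB, giving -31 dB.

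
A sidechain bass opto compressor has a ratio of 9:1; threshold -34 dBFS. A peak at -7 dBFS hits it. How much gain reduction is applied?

-7 dBFS exceeds the threshold by 27 dB.
A 9:1 ratio leaves 3 dB of that excess.
Gain reduction = 27 − 3 = 24 dB.

24 dB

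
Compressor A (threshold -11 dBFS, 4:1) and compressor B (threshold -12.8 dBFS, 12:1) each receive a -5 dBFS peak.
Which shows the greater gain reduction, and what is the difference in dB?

A: GR = 6 − 6/4 = 4.5 dB.
B: GR = 7.8 − 7.8/12 = 7.15 dB.
B reduces 2.65 dB more.

B, by 2.65 dB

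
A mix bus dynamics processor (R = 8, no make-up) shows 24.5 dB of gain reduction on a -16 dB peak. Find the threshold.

-44 dB

Let T be the threshold. Output overshoot = (input overshoot)/R, so -40.5 − T = (-16 − T)/8.
8·(-40.5 − T) = -16 − T → 7·T = -324 − (-16) = -308.
T = -308/7 = -44 dB.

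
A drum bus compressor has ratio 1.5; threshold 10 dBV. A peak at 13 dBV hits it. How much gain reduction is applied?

The signal is 3 dB above threshold.
At 1.5:1, output sits 3/1.5 = 2 dB above threshold.
GR = overshoot in − overshoot out = 3 − 2 = 1 dB.

1 dB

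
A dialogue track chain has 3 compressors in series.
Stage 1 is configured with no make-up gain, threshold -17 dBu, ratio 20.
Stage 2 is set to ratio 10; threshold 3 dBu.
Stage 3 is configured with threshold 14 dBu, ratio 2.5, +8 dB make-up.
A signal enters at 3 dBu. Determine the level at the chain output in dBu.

-8 dBu

Stage 1: 3 dBu is 20 dB over -17 dBu; at 20:1 that becomes 1 dB over, giving -16 dBu.
Stage 2: -16 dBu is at or below the 3 dBu threshold — no compression; output -16 dBu.
Stage 3: -16 dBu is at or below the 14 dBu threshold — no compression; make-up brings it to -8 dBu.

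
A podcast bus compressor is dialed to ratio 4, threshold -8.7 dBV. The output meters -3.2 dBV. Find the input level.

The compressed level sits -3.2 − (-8.7) = 5.5 dB over threshold.
Input overshoot = R × output overshoot = 22 dB → input = -8.7 + 22 = 13.3 dBV.

13.3 dBV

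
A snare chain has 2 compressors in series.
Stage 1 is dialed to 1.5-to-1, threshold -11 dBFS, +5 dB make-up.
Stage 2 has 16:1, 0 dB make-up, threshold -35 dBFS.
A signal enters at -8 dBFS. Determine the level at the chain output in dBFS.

Stage 1: -8 dBFS is 3 dB over -11 dBFS; at 1.5:1 that becomes 2 dB over, giving -9 dBFS; +5 dB make-up → -4 dBFS.
Stage 2: overshoot 31 dB → 31/16 = 1.9375 dB → -33.0625 dBFS.

-33.0625 dBFS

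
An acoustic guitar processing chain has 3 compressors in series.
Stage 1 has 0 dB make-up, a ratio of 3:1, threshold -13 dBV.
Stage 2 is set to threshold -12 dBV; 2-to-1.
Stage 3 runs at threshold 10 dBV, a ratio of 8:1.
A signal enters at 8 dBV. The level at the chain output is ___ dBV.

Stage 1: 21 dB above -13 dBV, reduced 3:1 to 7 dB above → -6 dBV.
Stage 2: -6 dBV is 6 dB over -12 dBV; at 2:1 that becomes 3 dB over, giving -9 dBV.
Stage 3: below threshold (-9 ≤ 10); passes unchanged; output -9 dBV.

-9 dBV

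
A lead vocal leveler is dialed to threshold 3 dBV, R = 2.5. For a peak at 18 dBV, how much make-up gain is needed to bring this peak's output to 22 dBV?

13 dB

Without make-up, output = threshold + overshoot/2.5 = 3 + 6 = 9 dBV.
Gap to target: 13 dB.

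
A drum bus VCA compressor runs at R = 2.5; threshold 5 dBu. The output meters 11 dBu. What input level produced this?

20 dBu

The compressed level sits 11 − 5 = 6 dB over threshold.
Undo the ratio: input overshoot = 6 × 2.5 = 15 dB, giving input = 20 dBu.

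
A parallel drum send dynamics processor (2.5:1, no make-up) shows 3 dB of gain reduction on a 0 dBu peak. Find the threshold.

Input is 5 dB above T (since output overshoot × R = input overshoot: (-3 − T)·2.5 = 0 − T gives T = -5 dBu).
Check: -5 + (0 − (-5))/2.5 = -5 + 2 = -3 dBu. ✓

-5 dBu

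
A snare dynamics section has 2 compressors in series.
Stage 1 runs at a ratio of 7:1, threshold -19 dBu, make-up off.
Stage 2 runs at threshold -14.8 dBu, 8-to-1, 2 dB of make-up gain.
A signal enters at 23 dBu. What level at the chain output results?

Stage 1: 42 dB above -19 dBu, reduced 7:1 to 6 dB above → -13 dBu.
Stage 2: 1.8 dB above -14.8 dBu, reduced 8:1 to 0.225 dB above → -14.575 dBu; +2 dB make-up → -12.575 dBu.

-12.575 dBu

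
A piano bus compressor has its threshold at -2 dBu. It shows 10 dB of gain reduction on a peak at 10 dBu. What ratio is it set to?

Input overshoot = 10 − (-2) = 12 dB.
Output overshoot = 12 − 10 = 2 dB.
Ratio = input overshoot / output overshoot = 12 / 2 = 6.

6:1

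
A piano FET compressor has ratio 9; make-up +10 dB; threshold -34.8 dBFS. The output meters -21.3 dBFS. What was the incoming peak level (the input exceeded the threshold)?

-3.3 dBFS

Remove make-up: -21.3 − 10 = -31.3 dBFS.
Post-compression overshoot = -31.3 − (-34.8) = 3.5 dB.
Undo the ratio: input overshoot = 3.5 × 9 = 31.5 dB, giving input = -3.3 dBFS.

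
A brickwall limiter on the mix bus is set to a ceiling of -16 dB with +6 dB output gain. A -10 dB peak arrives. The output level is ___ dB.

-10 dB

At ∞:1, everything above -16 dB is held at the ceiling.
Output gain then adds 6 dB: -16 + 6 = -10 dB.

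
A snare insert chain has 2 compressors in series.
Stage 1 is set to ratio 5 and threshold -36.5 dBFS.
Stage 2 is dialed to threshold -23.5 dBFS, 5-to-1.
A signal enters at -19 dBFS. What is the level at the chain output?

-33 dBFS

Stage 1: -19 dBFS is 17.5 dB over -36.5 dBFS; at 5:1 that becomes 3.5 dB over, giving -33 dBFS.
Stage 2: below threshold (-33 ≤ -23.5); passes unchanged; output -33 dBFS.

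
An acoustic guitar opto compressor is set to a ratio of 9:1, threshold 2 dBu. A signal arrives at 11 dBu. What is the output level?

3 dBu

The input is 9 dB above the 2 dBu threshold.
The 9 dB excess becomes 1 dB after 9:1 reduction.
So the level is 2 + 1 = 3 dBu.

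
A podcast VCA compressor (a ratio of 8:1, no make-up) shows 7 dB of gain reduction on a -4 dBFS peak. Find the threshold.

Input is 8 dB above T (since output overshoot × R = input overshoot: (-11 − T)·8 = -4 − T gives T = -12 dBFS).
Check: -12 + (-4 − (-12))/8 = -12 + 1 = -11 dBFS. ✓

-12 dBFS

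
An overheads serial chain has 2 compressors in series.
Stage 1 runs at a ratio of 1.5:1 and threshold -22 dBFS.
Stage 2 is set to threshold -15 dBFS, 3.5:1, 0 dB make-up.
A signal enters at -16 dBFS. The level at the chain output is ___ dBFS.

-18 dBFS

Stage 1: 6 dB above -22 dBFS, reduced 1.5:1 to 4 dB above → -18 dBFS.
Stage 2: below threshold (-18 ≤ -15); passes unchanged; output -18 dBFS.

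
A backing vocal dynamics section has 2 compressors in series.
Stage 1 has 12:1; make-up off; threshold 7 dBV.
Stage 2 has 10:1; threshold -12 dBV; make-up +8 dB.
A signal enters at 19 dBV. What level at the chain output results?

-2 dBV

Stage 1: overshoot 12 dB → 12/12 = 1 dB → 8 dBV.
Stage 2: 20 dB above -12 dBV, reduced 10:1 to 2 dB above → -10 dBV; +8 dB make-up → -2 dBV.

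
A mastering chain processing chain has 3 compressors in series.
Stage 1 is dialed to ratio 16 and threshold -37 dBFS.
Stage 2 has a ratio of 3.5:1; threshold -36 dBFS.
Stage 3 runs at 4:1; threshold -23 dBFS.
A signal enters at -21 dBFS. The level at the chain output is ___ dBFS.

Stage 1: -21 dBFS is 16 dB over -37 dBFS; at 16:1 that becomes 1 dB over, giving -36 dBFS.
Stage 2: below threshold (-36 ≤ -36); passes unchanged; output -36 dBFS.
Stage 3: below threshold (-36 ≤ -23); passes unchanged; output -36 dBFS.

-36 dBFS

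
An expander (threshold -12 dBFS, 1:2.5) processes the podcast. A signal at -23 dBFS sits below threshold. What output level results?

The input is 11 dB below the -12 dBFS threshold.
A 1:2.5 expander multiplies undershoot by 2.5: 11 × 2.5 = 27.5 dB below threshold.
Output = -12 − 27.5 = -39.5 dBFS.

-39.5 dBFS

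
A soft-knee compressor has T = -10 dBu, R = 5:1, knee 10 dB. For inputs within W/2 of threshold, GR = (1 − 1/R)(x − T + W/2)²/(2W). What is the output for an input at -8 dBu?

-9.96 dBu

x − T + W/2 = -8 − (-10) + 5 = 7.
GR = (1 − 1/5) × 7² / 20 = 0.8 × 49 / 20 = 1.96 dB.
Output = -8 − 1.96 = -9.96 dBu.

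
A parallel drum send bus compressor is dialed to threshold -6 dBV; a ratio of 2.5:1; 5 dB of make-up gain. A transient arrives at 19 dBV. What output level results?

Overshoot: 19 − (-6) = 25 dB.
At 2.5:1 the overshoot is divided by 2.5, leaving 10 dB above threshold.
So the level is -6 + 10 = 4 dBV; make-up adds 5 dB, giving 9 dBV.

9 dBV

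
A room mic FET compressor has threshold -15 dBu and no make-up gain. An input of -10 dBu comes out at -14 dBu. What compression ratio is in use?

5:1

Input overshoot = -10 − (-15) = 5 dB; output overshoot = -14 − (-15) = 1 dB.
Ratio = 5 / 1 = 5.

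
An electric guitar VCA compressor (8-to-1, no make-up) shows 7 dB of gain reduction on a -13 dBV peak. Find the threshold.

Input is 8 dB above T (since output overshoot × R = input overshoot: (-20 − T)·8 = -13 − T gives T = -21 dBV).
Check: -21 + (-13 − (-21))/8 = -21 + 1 = -20 dBV. ✓

-21 dBV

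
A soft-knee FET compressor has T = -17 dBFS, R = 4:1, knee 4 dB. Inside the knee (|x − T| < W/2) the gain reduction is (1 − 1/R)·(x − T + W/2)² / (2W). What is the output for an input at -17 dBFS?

x − T + W/2 = -17 − (-17) + 2 = 2.
GR = (1 − 1/4) × 2² / 8 = 0.75 × 4 / 8 = 0.375 dB.
Output = -17 − 0.375 = -17.375 dBFS.

-17.375 dBFS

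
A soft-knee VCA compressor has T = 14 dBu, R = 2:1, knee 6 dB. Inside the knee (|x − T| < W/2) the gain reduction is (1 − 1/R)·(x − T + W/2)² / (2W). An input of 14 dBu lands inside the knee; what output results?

x − T + W/2 = 14 − 14 + 3 = 3.
GR = (1 − 1/2) × 3² / 12 = 0.5 × 9 / 12 = 0.375 dB.
Output = 14 − 0.375 = 13.625 dBu.

13.625 dBu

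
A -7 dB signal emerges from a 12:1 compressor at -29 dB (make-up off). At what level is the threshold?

Gain reduction = -7 − (-29) = 22 dB; output overshoot = GR / (R − 1) = 22 / 11 = 2 dB.
Threshold = output − output overshoot = -29 − 2 = -31 dB.

-31 dB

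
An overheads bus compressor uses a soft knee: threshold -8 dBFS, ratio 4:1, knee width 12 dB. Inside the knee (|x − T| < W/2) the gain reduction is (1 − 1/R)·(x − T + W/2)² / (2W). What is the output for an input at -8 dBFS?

x − T + W/2 = -8 − (-8) + 6 = 6.
GR = (1 − 1/4) × 6² / 24 = 0.75 × 36 / 24 = 1.125 dB.
Output = -8 − 1.125 = -9.125 dBFS.

-9.125 dBFS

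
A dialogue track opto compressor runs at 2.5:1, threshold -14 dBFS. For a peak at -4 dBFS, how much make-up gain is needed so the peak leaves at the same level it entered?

Without make-up, output = threshold + overshoot/2.5 = -14 + 4 = -10 dBFS.
Gap to target: 6 dB.

6 dB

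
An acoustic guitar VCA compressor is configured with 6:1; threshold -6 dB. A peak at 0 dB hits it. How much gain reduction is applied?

5 dB

The signal is 6 dB above threshold.
After 6:1 compression the overshoot becomes 6/6 = 1 dB.
GR = overshoot in − overshoot out = 6 − 1 = 5 dB.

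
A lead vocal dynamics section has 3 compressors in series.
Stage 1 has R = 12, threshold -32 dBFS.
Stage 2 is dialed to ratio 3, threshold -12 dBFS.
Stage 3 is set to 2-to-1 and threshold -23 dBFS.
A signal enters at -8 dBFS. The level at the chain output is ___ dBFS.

-30 dBFS

Stage 1: overshoot 24 dB → 24/12 = 2 dB → -30 dBFS.
Stage 2: -30 dBFS ≤ -12 dBFS, so stage 2 doesn't engage; output -30 dBFS.
Stage 3: below threshold (-30 ≤ -23); passes unchanged; output -30 dBFS.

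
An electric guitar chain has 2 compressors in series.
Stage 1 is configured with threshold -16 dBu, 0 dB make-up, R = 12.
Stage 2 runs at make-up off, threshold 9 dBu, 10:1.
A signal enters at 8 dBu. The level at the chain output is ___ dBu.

Stage 1: 24 dB above -16 dBu, reduced 12:1 to 2 dB above → -14 dBu.
Stage 2: -14 dBu ≤ 9 dBu, so stage 2 doesn't engage; output -14 dBu.

-14 dBu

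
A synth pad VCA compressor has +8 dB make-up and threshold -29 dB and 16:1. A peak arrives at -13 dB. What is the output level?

-20 dB

-13 dB sits 16 dB over threshold.
16:1 compression reduces that to 16/16 = 1 dB over.
So the level is -29 + 1 = -28 dB; make-up adds 8 dB, giving -20 dB.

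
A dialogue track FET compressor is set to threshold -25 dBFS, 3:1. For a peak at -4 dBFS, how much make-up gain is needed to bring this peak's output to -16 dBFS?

The peak compresses to -25 + 21/3 = -18 dBFS.
To reach -16 dBFS requires -16 − (-18) = 2 dB of make-up.

2 dB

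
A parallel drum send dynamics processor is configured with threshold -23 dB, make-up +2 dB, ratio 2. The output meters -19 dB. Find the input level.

Remove make-up: -19 − 2 = -21 dB.
That's 2 dB above the -23 dB threshold.
Before 2:1 compression the overshoot was 2 × 2 = 4 dB, so input = -23 + 4 = -19 dB.

-19 dB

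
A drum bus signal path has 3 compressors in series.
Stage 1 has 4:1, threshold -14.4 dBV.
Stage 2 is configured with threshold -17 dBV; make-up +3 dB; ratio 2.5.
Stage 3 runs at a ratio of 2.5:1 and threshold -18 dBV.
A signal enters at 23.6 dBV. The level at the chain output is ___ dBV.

-14.464 dBV

Stage 1: 23.6 dBV is 38 dB over -14.4 dBV; at 4:1 that becomes 9.5 dB over, giving -4.9 dBV.
Stage 2: 12.1 dB above -17 dBV, reduced 2.5:1 to 4.84 dB above → -12.16 dBV; +3 dB make-up → -9.16 dBV.
Stage 3: overshoot 8.84 dB → 8.84/2.5 = 3.536 dB → -14.464 dBV.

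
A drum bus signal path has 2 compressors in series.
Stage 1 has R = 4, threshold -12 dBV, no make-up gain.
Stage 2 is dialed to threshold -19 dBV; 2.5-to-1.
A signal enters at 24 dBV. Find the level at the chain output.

Stage 1: overshoot 36 dB → 36/4 = 9 dB → -3 dBV.
Stage 2: 16 dB above -19 dBV, reduced 2.5:1 to 6.4 dB above → -12.6 dBV.

-12.6 dBV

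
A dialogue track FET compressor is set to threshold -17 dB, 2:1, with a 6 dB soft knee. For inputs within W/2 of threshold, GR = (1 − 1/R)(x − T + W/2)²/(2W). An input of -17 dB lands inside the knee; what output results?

-17.375 dB

x − T + W/2 = -17 − (-17) + 3 = 3.
GR = (1 − 1/2) × 3² / 12 = 0.5 × 9 / 12 = 0.375 dB.
Output = -17 − 0.375 = -17.375 dB.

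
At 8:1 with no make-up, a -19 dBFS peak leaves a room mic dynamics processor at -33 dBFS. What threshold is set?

-35 dBFS

Input is 16 dB above T (since output overshoot × R = input overshoot: (-33 − T)·8 = -19 − T gives T = -35 dBFS).
Check: -35 + (-19 − (-35))/8 = -35 + 2 = -33 dBFS. ✓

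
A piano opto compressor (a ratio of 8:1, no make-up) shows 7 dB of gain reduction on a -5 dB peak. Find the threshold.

-13 dB

Let T be the threshold. Output overshoot = (input overshoot)/R, so -12 − T = (-5 − T)/8.
8·(-12 − T) = -5 − T → 7·T = -96 − (-5) = -91.
T = -91/7 = -13 dB.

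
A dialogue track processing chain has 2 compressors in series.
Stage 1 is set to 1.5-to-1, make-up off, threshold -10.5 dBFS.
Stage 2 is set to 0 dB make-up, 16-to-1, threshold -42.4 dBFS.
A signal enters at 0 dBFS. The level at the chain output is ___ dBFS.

Stage 1: 10.5 dB above -10.5 dBFS, reduced 1.5:1 to 7 dB above → -3.5 dBFS.
Stage 2: -3.5 dBFS is 38.9 dB over -42.4 dBFS; at 16:1 that becomes 2.43125 dB over, giving -39.96875 dBFS.

-39.96875 dBFS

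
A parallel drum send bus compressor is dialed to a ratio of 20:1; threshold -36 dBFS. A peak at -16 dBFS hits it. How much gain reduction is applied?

19 dB

Overshoot = -16 − (-36) = 20 dB.
A 20:1 ratio leaves 1 dB of that excess.
GR = overshoot in − overshoot out = 20 − 1 = 19 dB.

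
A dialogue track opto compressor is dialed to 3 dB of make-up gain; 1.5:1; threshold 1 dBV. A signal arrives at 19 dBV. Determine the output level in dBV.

16 dBV

19 dBV sits 18 dB over threshold.
The 18 dB excess becomes 12 dB after 1.5:1 reduction.
So the level is 1 + 12 = 13 dBV; make-up adds 3 dB, giving 16 dBV.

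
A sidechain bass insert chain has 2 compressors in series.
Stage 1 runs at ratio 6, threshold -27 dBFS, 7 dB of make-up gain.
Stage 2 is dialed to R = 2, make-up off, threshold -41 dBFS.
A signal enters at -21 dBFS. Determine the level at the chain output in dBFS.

Stage 1: -21 dBFS is 6 dB over -27 dBFS; at 6:1 that becomes 1 dB over, giving -26 dBFS; +7 dB make-up → -19 dBFS.
Stage 2: 22 dB above -41 dBFS, reduced 2:1 to 11 dB above → -30 dBFS.

-30 dBFS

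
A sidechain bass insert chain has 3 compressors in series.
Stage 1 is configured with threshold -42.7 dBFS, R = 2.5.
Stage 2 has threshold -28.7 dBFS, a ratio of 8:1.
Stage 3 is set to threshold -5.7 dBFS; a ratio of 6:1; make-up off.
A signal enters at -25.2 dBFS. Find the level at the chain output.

Stage 1: overshoot 17.5 dB → 17.5/2.5 = 7 dB → -35.7 dBFS.
Stage 2: -35.7 dBFS is at or below the -28.7 dBFS threshold — no compression; output -35.7 dBFS.
Stage 3: -35.7 dBFS ≤ -5.7 dBFS, so stage 3 doesn't engage; output -35.7 dBFS.

-35.7 dBFS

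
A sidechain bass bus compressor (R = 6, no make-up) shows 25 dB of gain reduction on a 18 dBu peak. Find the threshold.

-12 dBu

Gain reduction = 18 − (-7) = 25 dB; output overshoot = GR / (R − 1) = 25 / 5 = 5 dB.
Threshold = output − output overshoot = -7 − 5 = -12 dBu.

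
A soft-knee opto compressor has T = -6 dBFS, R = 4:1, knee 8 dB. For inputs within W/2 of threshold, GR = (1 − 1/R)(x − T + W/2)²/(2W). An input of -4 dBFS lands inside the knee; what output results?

-5.6875 dBFS

x − T + W/2 = -4 − (-6) + 4 = 6.
GR = (1 − 1/4) × 6² / 16 = 0.75 × 36 / 16 = 1.6875 dB.
Output = -4 − 1.6875 = -5.6875 dBFS.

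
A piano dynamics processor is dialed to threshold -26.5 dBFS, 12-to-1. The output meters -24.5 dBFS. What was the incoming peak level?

-2.5 dBFS

Post-compression overshoot = -24.5 − (-26.5) = 2 dB.
Before 12:1 compression the overshoot was 2 × 12 = 24 dB, so input = -26.5 + 24 = -2.5 dBFS.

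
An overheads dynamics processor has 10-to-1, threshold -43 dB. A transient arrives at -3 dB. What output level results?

Overshoot: -3 − (-43) = 40 dB.
At 10:1 the overshoot is divided by 10, leaving 4 dB above threshold.
Output = -43 + 4 = -39 dB.

-39 dB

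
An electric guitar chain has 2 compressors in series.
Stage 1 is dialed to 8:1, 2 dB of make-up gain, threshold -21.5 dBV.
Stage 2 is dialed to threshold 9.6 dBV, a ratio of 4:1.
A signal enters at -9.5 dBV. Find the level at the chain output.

Stage 1: overshoot 12 dB → 12/8 = 1.5 dB → -20 dBV; +2 dB make-up → -18 dBV.
Stage 2: -18 dBV ≤ 9.6 dBV, so stage 2 doesn't engage; output -18 dBV.

-18 dBV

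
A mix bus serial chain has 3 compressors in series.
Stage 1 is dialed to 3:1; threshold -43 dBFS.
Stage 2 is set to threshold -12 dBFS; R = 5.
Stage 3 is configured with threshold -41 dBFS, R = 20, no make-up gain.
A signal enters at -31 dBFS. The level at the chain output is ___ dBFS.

Stage 1: overshoot 12 dB → 12/3 = 4 dB → -39 dBFS.
Stage 2: below threshold (-39 ≤ -12); passes unchanged; output -39 dBFS.
Stage 3: 2 dB above -41 dBFS, reduced 20:1 to 0.1 dB above → -40.9 dBFS.

-40.9 dBFS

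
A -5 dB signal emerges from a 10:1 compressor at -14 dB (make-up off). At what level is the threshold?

Gain reduction = -5 − (-14) = 9 dB; output overshoot = GR / (R − 1) = 9 / 9 = 1 dB.
Threshold = output − output overshoot = -14 − 1 = -15 dB.

-15 dB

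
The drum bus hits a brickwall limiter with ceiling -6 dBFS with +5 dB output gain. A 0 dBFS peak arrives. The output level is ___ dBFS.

-1 dBFS

The limiter clamps the peak to its -6 dBFS ceiling.
Output gain then adds 5 dB: -6 + 5 = -1 dBFS.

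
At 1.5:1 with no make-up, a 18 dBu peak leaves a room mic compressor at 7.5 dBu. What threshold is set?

Let T be the threshold. Output overshoot = (input overshoot)/R, so 7.5 − T = (18 − T)/1.5.
1.5·(7.5 − T) = 18 − T → 0.5·T = 11.25 − 18 = -6.75.
T = -6.75/0.5 = -13.5 dBu.

-13.5 dBu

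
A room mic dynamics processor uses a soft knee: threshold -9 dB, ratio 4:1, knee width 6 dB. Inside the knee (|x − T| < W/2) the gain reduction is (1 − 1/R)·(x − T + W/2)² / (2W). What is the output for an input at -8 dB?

-9 dB

x − T + W/2 = -8 − (-9) + 3 = 4.
GR = (1 − 1/4) × 4² / 12 = 0.75 × 16 / 12 = 1 dB.
Output = -8 − 1 = -9 dB.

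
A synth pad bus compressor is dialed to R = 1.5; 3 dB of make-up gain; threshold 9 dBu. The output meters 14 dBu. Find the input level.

Stripping the +3 dB make-up gives 11 dBu at the gain stage.
Post-compression overshoot = 11 − 9 = 2 dB.
Undo the ratio: input overshoot = 2 × 1.5 = 3 dB, giving input = 12 dBu.

12 dBu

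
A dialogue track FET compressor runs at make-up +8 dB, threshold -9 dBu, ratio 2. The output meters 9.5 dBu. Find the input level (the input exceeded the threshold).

12 dBu

Remove make-up: 9.5 − 8 = 1.5 dBu.
Post-compression overshoot = 1.5 − (-9) = 10.5 dB.
Before 2:1 compression the overshoot was 10.5 × 2 = 21 dB, so input = -9 + 21 = 12 dBu.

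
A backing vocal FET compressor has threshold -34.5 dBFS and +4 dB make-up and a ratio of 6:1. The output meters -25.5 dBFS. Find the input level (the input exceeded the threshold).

Stripping the +4 dB make-up gives -29.5 dBFS at the gain stage.
Post-compression overshoot = -29.5 − (-34.5) = 5 dB.
Undo the ratio: input overshoot = 5 × 6 = 30 dB, giving input = -4.5 dBFS.

-4.5 dBFS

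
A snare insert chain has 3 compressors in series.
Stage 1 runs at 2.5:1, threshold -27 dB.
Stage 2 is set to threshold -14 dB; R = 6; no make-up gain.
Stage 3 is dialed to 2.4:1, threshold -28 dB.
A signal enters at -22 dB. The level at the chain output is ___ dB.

-26.75 dB

Stage 1: -22 dB is 5 dB over -27 dB; at 2.5:1 that becomes 2 dB over, giving -25 dB.
Stage 2: -25 dB is at or below the -14 dB threshold — no compression; output -25 dB.
Stage 3: 3 dB above -28 dB, reduced 2.4:1 to 1.25 dB above → -26.75 dB.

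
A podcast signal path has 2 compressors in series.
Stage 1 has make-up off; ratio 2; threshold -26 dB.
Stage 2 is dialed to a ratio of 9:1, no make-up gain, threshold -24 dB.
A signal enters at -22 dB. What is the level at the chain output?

-24 dB

Stage 1: -22 dB is 4 dB over -26 dB; at 2:1 that becomes 2 dB over, giving -24 dB.
Stage 2: -24 dB ≤ -24 dB, so stage 2 doesn't engage; output -24 dB.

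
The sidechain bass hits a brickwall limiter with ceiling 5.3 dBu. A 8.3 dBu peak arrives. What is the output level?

At ∞:1, everything above 5.3 dBu is held at the ceiling.

5.3 dBu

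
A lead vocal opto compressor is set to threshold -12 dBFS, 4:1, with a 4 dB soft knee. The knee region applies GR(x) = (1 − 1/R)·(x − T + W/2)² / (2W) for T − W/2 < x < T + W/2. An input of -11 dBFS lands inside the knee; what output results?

x − T + W/2 = -11 − (-12) + 2 = 3.
GR = (1 − 1/4) × 3² / 8 = 0.75 × 9 / 8 = 0.84375 dB.
Output = -11 − 0.84375 = -11.84375 dBFS.

-11.84375 dBFS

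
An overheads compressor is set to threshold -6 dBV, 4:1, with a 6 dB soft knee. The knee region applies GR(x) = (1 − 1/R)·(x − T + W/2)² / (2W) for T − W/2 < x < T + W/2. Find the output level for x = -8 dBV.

x − T + W/2 = -8 − (-6) + 3 = 1.
GR = (1 − 1/4) × 1² / 12 = 0.75 × 1 / 12 = 0.0625 dB.
Output = -8 − 0.0625 = -8.0625 dBV.

-8.0625 dBV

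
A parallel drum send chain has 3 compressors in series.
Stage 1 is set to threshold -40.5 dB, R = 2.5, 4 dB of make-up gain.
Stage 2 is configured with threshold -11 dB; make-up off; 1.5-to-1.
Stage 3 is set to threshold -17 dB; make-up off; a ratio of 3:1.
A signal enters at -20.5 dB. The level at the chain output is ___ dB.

-28.5 dB

Stage 1: overshoot 20 dB → 20/2.5 = 8 dB → -32.5 dB; +4 dB make-up → -28.5 dB.
Stage 2: below threshold (-28.5 ≤ -11); passes unchanged; output -28.5 dB.
Stage 3: -28.5 dB is at or below the -17 dB threshold — no compression; output -28.5 dB.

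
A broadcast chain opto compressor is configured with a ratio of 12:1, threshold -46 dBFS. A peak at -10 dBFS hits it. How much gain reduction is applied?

The signal is 36 dB above threshold.
A 12:1 ratio leaves 3 dB of that excess.
GR = overshoot in − overshoot out = 36 − 3 = 33 dB.

33 dB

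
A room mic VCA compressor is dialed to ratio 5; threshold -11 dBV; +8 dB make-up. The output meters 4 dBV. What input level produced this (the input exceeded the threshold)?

Remove make-up: 4 − 8 = -4 dBV.
The compressed level sits -4 − (-11) = 7 dB over threshold.
Input overshoot = R × output overshoot = 35 dB → input = -11 + 35 = 24 dBV.

24 dBV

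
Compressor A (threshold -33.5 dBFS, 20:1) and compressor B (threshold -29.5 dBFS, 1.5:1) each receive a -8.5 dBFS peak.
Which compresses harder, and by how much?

A, by 16.75 dB

A: overshoot 25 dB → output overshoot 1.25 dB → GR 23.75 dB.
B: overshoot 21 dB → output overshoot 14 dB → GR 7 dB.
A reduces 16.75 dB more.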